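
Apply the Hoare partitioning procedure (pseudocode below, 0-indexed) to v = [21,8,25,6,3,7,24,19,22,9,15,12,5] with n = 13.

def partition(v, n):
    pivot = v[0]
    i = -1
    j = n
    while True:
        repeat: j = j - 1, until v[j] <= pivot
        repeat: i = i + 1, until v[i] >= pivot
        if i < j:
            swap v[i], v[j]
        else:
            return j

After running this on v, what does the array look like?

pivot = v[0] = 21; i = -1, j = 13
j→12 (v[12]=5≤21), i→0 (v[0]=21≥21); i<j, swap → [5,8,25,6,3,7,24,19,22,9,15,12,21]
j→11 (v[11]=12≤21), i→2 (v[2]=25≥21); i<j, swap → [5,8,12,6,3,7,24,19,22,9,15,25,21]
j→10 (v[10]=15≤21), i→6 (v[6]=24≥21); i<j, swap → [5,8,12,6,3,7,15,19,22,9,24,25,21]
j→9 (v[9]=9≤21), i→8 (v[8]=22≥21); i<j, swap → [5,8,12,6,3,7,15,19,9,22,24,25,21]
j→8, i→9; i≥j, return j=8. v = [5,8,12,6,3,7,15,19,9,22,24,25,21]

[5,8,12,6,3,7,15,19,9,22,24,25,21]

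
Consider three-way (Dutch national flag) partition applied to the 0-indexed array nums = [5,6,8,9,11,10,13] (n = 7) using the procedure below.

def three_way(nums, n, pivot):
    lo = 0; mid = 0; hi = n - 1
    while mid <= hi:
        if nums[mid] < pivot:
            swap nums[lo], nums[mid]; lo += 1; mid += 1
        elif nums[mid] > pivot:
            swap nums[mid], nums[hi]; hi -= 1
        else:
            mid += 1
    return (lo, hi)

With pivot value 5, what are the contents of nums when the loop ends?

[5,8,9,11,10,13,6]

pivot = 5; lo=0, mid=0, hi=6
nums[mid]=5=5: mid=1
nums[mid]=6>5: swap nums[1],nums[6]; hi=5 → [5,13,8,9,11,10,6]
nums[mid]=13>5: swap nums[1],nums[5]; hi=4 → [5,10,8,9,11,13,6]
nums[mid]=10>5: swap nums[1],nums[4]; hi=3 → [5,11,8,9,10,13,6]
nums[mid]=11>5: swap nums[1],nums[3]; hi=2 → [5,9,8,11,10,13,6]
nums[mid]=9>5: swap nums[1],nums[2]; hi=1 → [5,8,9,11,10,13,6]
nums[mid]=8>5: swap nums[1],nums[1]; hi=0 → [5,8,9,11,10,13,6]
end: lo=0, hi=0; nums = [5,8,9,11,10,13,6]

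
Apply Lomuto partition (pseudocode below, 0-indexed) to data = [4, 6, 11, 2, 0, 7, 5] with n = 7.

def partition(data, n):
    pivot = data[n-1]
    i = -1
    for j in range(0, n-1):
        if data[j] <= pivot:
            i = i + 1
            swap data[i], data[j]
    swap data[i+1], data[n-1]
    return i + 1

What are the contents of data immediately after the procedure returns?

[4, 2, 0, 5, 11, 7, 6]

pivot = data[6] = 5; i = -1
j=0: data[0]=4 ≤ 5 → i=0, swap data[0],data[0] (no change) → [4, 6, 11, 2, 0, 7, 5]
j=1: data[1]=6 > 5 → no swap
j=2: data[2]=11 > 5 → no swap
j=3: data[3]=2 ≤ 5 → i=1, swap data[1],data[3] → [4, 2, 11, 6, 0, 7, 5]
j=4: data[4]=0 ≤ 5 → i=2, swap data[2],data[4] → [4, 2, 0, 6, 11, 7, 5]
j=5: data[5]=7 > 5 → no swap
final swap data[3],data[6] → [4, 2, 0, 5, 11, 7, 6]; return 3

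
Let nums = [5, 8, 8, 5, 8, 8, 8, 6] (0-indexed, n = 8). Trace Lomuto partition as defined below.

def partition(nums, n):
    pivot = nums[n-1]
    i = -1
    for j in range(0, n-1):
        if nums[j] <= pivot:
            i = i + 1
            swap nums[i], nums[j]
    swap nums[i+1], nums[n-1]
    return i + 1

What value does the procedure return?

2

pivot = nums[7] = 6; i = -1
j=0: nums[0]=5 ≤ 6 → i=0, swap nums[0],nums[0] (no change) → [5, 8, 8, 5, 8, 8, 8, 6]
j=1: nums[1]=8 > 6 → no swap
j=2: nums[2]=8 > 6 → no swap
j=3: nums[3]=5 ≤ 6 → i=1, swap nums[1],nums[3] → [5, 5, 8, 8, 8, 8, 8, 6]
j=4: nums[4]=8 > 6 → no swap
j=5: nums[5]=8 > 6 → no swap
j=6: nums[6]=8 > 6 → no swap
final swap nums[2],nums[7] → [5, 5, 6, 8, 8, 8, 8, 8]; return 2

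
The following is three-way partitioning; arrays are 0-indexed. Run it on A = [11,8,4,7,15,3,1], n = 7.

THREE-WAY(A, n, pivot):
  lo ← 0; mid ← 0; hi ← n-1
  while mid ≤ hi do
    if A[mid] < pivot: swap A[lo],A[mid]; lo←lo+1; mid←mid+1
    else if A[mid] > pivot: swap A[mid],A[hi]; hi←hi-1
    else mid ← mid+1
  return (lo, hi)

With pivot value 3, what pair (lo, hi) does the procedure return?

(1, 1)

lo=0 mid=0 hi=6
11>3: swap(0,6), hi=5 ⇒ [1,8,4,7,15,3,11]
1<3: swap(0,0), lo=1 mid=1 ⇒ [1,8,4,7,15,3,11]
8>3: swap(1,5), hi=4 ⇒ [1,3,4,7,15,8,11]
3=3: mid=2
4>3: swap(2,4), hi=3 ⇒ [1,3,15,7,4,8,11]
15>3: swap(2,3), hi=2 ⇒ [1,3,7,15,4,8,11]
7>3: swap(2,2), hi=1 ⇒ [1,3,7,15,4,8,11]
done. lo=1 hi=1; A=[1,3,7,15,4,8,11]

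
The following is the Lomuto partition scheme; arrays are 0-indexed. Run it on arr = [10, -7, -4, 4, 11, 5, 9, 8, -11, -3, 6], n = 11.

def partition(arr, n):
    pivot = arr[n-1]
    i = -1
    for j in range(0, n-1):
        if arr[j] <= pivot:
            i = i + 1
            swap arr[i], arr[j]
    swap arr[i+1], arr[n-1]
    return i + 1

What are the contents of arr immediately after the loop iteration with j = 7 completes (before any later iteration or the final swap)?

pivot = arr[10] = 6; i = -1
j=0: arr[0]=10 > 6 → no swap
j=1: arr[1]=-7 ≤ 6 → i=0, swap arr[0],arr[1] → [-7, 10, -4, 4, 11, 5, 9, 8, -11, -3, 6]
j=2: arr[2]=-4 ≤ 6 → i=1, swap arr[1],arr[2] → [-7, -4, 10, 4, 11, 5, 9, 8, -11, -3, 6]
j=3: arr[3]=4 ≤ 6 → i=2, swap arr[2],arr[3] → [-7, -4, 4, 10, 11, 5, 9, 8, -11, -3, 6]
j=4: arr[4]=11 > 6 → no swap
j=5: arr[5]=5 ≤ 6 → i=3, swap arr[3],arr[5] → [-7, -4, 4, 5, 11, 10, 9, 8, -11, -3, 6]
j=6: arr[6]=9 > 6 → no swap
j=7: arr[7]=8 > 6 → no swap
(after j=7) arr = [-7, -4, 4, 5, 11, 10, 9, 8, -11, -3, 6]

[-7, -4, 4, 5, 11, 10, 9, 8, -11, -3, 6]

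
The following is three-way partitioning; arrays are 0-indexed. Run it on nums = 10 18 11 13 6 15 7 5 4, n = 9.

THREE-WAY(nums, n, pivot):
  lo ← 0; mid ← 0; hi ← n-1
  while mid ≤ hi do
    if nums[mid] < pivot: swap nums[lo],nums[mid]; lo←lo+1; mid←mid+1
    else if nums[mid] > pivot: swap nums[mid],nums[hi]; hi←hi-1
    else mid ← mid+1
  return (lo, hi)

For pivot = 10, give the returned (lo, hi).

pivot = 10; lo=0, mid=0, hi=8
nums[mid]=10=10: mid=1
nums[mid]=18>10: swap nums[1],nums[8]; hi=7 → 10 4 11 13 6 15 7 5 18
nums[mid]=4<10: swap nums[0],nums[1]; lo=1,mid=2 → 4 10 11 13 6 15 7 5 18
nums[mid]=11>10: swap nums[2],nums[7]; hi=6 → 4 10 5 13 6 15 7 11 18
nums[mid]=5<10: swap nums[1],nums[2]; lo=2,mid=3 → 4 5 10 13 6 15 7 11 18
nums[mid]=13>10: swap nums[3],nums[6]; hi=5 → 4 5 10 7 6 15 13 11 18
nums[mid]=7<10: swap nums[2],nums[3]; lo=3,mid=4 → 4 5 7 10 6 15 13 11 18
nums[mid]=6<10: swap nums[3],nums[4]; lo=4,mid=5 → 4 5 7 6 10 15 13 11 18
nums[mid]=15>10: swap nums[5],nums[5]; hi=4 → 4 5 7 6 10 15 13 11 18
end: lo=4, hi=4; nums = 4 5 7 6 10 15 13 11 18

(4, 4)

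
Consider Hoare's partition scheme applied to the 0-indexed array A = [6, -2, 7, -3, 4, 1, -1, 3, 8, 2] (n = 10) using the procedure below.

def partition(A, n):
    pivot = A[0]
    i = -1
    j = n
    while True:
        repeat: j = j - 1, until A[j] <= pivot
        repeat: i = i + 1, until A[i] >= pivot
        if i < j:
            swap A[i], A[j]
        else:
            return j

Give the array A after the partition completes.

pivot = A[0] = 6; i = -1, j = 10
j→9 (A[9]=2≤6), i→0 (A[0]=6≥6); i<j, swap → [2, -2, 7, -3, 4, 1, -1, 3, 8, 6]
j→7 (A[7]=3≤6), i→2 (A[2]=7≥6); i<j, swap → [2, -2, 3, -3, 4, 1, -1, 7, 8, 6]
j→6, i→7; i≥j, return j=6. A = [2, -2, 3, -3, 4, 1, -1, 7, 8, 6]

[2, -2, 3, -3, 4, 1, -1, 7, 8, 6]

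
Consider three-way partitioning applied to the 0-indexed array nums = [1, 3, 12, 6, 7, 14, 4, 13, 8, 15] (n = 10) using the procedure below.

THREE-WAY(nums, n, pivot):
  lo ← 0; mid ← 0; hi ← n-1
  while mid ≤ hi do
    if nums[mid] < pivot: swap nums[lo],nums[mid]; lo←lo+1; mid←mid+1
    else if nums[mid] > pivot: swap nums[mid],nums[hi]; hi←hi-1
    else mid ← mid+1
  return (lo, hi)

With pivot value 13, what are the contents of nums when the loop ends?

lo=0 mid=0 hi=9
1<13: swap(0,0), lo=1 mid=1 ⇒ [1, 3, 12, 6, 7, 14, 4, 13, 8, 15]
3<13: swap(1,1), lo=2 mid=2 ⇒ [1, 3, 12, 6, 7, 14, 4, 13, 8, 15]
12<13: swap(2,2), lo=3 mid=3 ⇒ [1, 3, 12, 6, 7, 14, 4, 13, 8, 15]
6<13: swap(3,3), lo=4 mid=4 ⇒ [1, 3, 12, 6, 7, 14, 4, 13, 8, 15]
7<13: swap(4,4), lo=5 mid=5 ⇒ [1, 3, 12, 6, 7, 14, 4, 13, 8, 15]
14>13: swap(5,9), hi=8 ⇒ [1, 3, 12, 6, 7, 15, 4, 13, 8, 14]
15>13: swap(5,8), hi=7 ⇒ [1, 3, 12, 6, 7, 8, 4, 13, 15, 14]
8<13: swap(5,5), lo=6 mid=6 ⇒ [1, 3, 12, 6, 7, 8, 4, 13, 15, 14]
4<13: swap(6,6), lo=7 mid=7 ⇒ [1, 3, 12, 6, 7, 8, 4, 13, 15, 14]
13=13: mid=8
done. lo=7 hi=7; nums=[1, 3, 12, 6, 7, 8, 4, 13, 15, 14]

[1, 3, 12, 6, 7, 8, 4, 13, 15, 14]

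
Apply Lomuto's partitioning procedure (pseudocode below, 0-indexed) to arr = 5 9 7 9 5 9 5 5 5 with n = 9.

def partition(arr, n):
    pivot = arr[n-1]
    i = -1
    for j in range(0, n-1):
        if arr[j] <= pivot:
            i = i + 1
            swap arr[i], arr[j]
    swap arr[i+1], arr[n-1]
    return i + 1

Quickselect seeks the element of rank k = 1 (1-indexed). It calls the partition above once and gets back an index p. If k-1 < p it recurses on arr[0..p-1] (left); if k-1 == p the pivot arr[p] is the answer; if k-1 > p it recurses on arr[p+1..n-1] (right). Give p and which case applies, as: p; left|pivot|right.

pivot = arr[8] = 5; i = -1
j=0: arr[0]=5 ≤ 5 → i=0, swap arr[0],arr[0] (no change) → 5 9 7 9 5 9 5 5 5
j=1: arr[1]=9 > 5 → no swap
j=2: arr[2]=7 > 5 → no swap
j=3: arr[3]=9 > 5 → no swap
j=4: arr[4]=5 ≤ 5 → i=1, swap arr[1],arr[4] → 5 5 7 9 9 9 5 5 5
j=5: arr[5]=9 > 5 → no swap
j=6: arr[6]=5 ≤ 5 → i=2, swap arr[2],arr[6] → 5 5 5 9 9 9 7 5 5
j=7: arr[7]=5 ≤ 5 → i=3, swap arr[3],arr[7] → 5 5 5 5 9 9 7 9 5
final swap arr[4],arr[8] → 5 5 5 5 5 9 7 9 9; return 4
p = 4; k-1 = 0 < 4 ⇒ left

4; left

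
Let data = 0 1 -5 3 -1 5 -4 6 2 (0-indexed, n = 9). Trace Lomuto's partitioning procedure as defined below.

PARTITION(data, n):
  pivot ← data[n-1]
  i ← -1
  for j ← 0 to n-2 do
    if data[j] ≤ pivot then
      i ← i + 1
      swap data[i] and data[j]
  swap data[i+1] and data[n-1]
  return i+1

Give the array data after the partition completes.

0 1 -5 -1 -4 2 3 6 5

pivot=2, i=-1
j=0: 0≤2, i=0, swap(0,0) ⇒ 0 1 -5 3 -1 5 -4 6 2
j=1: 1≤2, i=1, swap(1,1) ⇒ 0 1 -5 3 -1 5 -4 6 2
j=2: -5≤2, i=2, swap(2,2) ⇒ 0 1 -5 3 -1 5 -4 6 2
j=3: 3>2, skip
j=4: -1≤2, i=3, swap(3,4) ⇒ 0 1 -5 -1 3 5 -4 6 2
j=5: 5>2, skip
j=6: -4≤2, i=4, swap(4,6) ⇒ 0 1 -5 -1 -4 5 3 6 2
j=7: 6>2, skip
swap(5,8) ⇒ 0 1 -5 -1 -4 2 3 6 5; return 5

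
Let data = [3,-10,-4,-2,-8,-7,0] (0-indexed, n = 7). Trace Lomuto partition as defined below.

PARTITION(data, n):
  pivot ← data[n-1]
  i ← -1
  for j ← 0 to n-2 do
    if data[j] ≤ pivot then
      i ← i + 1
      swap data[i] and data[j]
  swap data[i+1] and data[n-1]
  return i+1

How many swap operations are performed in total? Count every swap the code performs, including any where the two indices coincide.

6

pivot = data[6] = 0; i = -1
j=0: data[0]=3 > 0 → no swap
j=1: data[1]=-10 ≤ 0 → i=0, swap data[0],data[1] → [-10,3,-4,-2,-8,-7,0]
j=2: data[2]=-4 ≤ 0 → i=1, swap data[1],data[2] → [-10,-4,3,-2,-8,-7,0]
j=3: data[3]=-2 ≤ 0 → i=2, swap data[2],data[3] → [-10,-4,-2,3,-8,-7,0]
j=4: data[4]=-8 ≤ 0 → i=3, swap data[3],data[4] → [-10,-4,-2,-8,3,-7,0]
j=5: data[5]=-7 ≤ 0 → i=4, swap data[4],data[5] → [-10,-4,-2,-8,-7,3,0]
final swap data[5],data[6] → [-10,-4,-2,-8,-7,0,3]; return 5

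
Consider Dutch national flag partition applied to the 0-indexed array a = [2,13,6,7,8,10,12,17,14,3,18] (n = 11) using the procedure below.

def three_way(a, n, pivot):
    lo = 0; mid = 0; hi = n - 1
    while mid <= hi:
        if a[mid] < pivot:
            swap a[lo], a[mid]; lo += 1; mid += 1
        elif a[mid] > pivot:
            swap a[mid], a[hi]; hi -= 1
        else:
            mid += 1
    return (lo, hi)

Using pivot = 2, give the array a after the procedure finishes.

[2,6,7,8,10,12,17,14,3,18,13]

lo=0 mid=0 hi=10
2=2: mid=1
13>2: swap(1,10), hi=9 ⇒ [2,18,6,7,8,10,12,17,14,3,13]
18>2: swap(1,9), hi=8 ⇒ [2,3,6,7,8,10,12,17,14,18,13]
3>2: swap(1,8), hi=7 ⇒ [2,14,6,7,8,10,12,17,3,18,13]
14>2: swap(1,7), hi=6 ⇒ [2,17,6,7,8,10,12,14,3,18,13]
17>2: swap(1,6), hi=5 ⇒ [2,12,6,7,8,10,17,14,3,18,13]
12>2: swap(1,5), hi=4 ⇒ [2,10,6,7,8,12,17,14,3,18,13]
10>2: swap(1,4), hi=3 ⇒ [2,8,6,7,10,12,17,14,3,18,13]
8>2: swap(1,3), hi=2 ⇒ [2,7,6,8,10,12,17,14,3,18,13]
7>2: swap(1,2), hi=1 ⇒ [2,6,7,8,10,12,17,14,3,18,13]
6>2: swap(1,1), hi=0 ⇒ [2,6,7,8,10,12,17,14,3,18,13]
done. lo=0 hi=0; a=[2,6,7,8,10,12,17,14,3,18,13]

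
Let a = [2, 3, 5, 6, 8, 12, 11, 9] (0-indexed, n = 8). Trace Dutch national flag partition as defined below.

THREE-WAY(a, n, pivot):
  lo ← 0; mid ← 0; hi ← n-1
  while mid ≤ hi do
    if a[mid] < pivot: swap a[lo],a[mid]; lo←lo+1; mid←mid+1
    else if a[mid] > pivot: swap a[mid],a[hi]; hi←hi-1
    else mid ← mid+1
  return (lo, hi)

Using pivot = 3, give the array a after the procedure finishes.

pivot = 3; lo=0, mid=0, hi=7
a[mid]=2<3: swap a[0],a[0]; lo=1,mid=1 → [2, 3, 5, 6, 8, 12, 11, 9]
a[mid]=3=3: mid=2
a[mid]=5>3: swap a[2],a[7]; hi=6 → [2, 3, 9, 6, 8, 12, 11, 5]
a[mid]=9>3: swap a[2],a[6]; hi=5 → [2, 3, 11, 6, 8, 12, 9, 5]
a[mid]=11>3: swap a[2],a[5]; hi=4 → [2, 3, 12, 6, 8, 11, 9, 5]
a[mid]=12>3: swap a[2],a[4]; hi=3 → [2, 3, 8, 6, 12, 11, 9, 5]
a[mid]=8>3: swap a[2],a[3]; hi=2 → [2, 3, 6, 8, 12, 11, 9, 5]
a[mid]=6>3: swap a[2],a[2]; hi=1 → [2, 3, 6, 8, 12, 11, 9, 5]
end: lo=1, hi=1; a = [2, 3, 6, 8, 12, 11, 9, 5]

[2, 3, 6, 8, 12, 11, 9, 5]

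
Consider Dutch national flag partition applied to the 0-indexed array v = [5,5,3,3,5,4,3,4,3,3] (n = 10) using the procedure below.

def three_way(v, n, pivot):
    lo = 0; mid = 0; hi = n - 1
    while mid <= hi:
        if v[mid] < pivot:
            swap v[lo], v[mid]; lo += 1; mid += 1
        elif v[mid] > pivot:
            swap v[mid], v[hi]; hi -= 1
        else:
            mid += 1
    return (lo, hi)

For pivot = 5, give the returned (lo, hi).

(7, 9)

pivot = 5; lo=0, mid=0, hi=9
v[mid]=5=5: mid=1
v[mid]=5=5: mid=2
v[mid]=3<5: swap v[0],v[2]; lo=1,mid=3 → [3,5,5,3,5,4,3,4,3,3]
v[mid]=3<5: swap v[1],v[3]; lo=2,mid=4 → [3,3,5,5,5,4,3,4,3,3]
v[mid]=5=5: mid=5
v[mid]=4<5: swap v[2],v[5]; lo=3,mid=6 → [3,3,4,5,5,5,3,4,3,3]
v[mid]=3<5: swap v[3],v[6]; lo=4,mid=7 → [3,3,4,3,5,5,5,4,3,3]
v[mid]=4<5: swap v[4],v[7]; lo=5,mid=8 → [3,3,4,3,4,5,5,5,3,3]
v[mid]=3<5: swap v[5],v[8]; lo=6,mid=9 → [3,3,4,3,4,3,5,5,5,3]
v[mid]=3<5: swap v[6],v[9]; lo=7,mid=10 → [3,3,4,3,4,3,3,5,5,5]
end: lo=7, hi=9; v = [3,3,4,3,4,3,3,5,5,5]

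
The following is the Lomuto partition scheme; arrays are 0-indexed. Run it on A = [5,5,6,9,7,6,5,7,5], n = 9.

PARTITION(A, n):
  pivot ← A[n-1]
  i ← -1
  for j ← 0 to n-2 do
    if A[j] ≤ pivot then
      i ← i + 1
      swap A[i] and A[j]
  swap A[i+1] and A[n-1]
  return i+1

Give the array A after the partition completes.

[5,5,5,5,7,6,6,7,9]

pivot=5, i=-1
j=0: 5≤5, i=0, swap(0,0) ⇒ [5,5,6,9,7,6,5,7,5]
j=1: 5≤5, i=1, swap(1,1) ⇒ [5,5,6,9,7,6,5,7,5]
j=2: 6>5, skip
j=3: 9>5, skip
j=4: 7>5, skip
j=5: 6>5, skip
j=6: 5≤5, i=2, swap(2,6) ⇒ [5,5,5,9,7,6,6,7,5]
j=7: 7>5, skip
swap(3,8) ⇒ [5,5,5,5,7,6,6,7,9]; return 3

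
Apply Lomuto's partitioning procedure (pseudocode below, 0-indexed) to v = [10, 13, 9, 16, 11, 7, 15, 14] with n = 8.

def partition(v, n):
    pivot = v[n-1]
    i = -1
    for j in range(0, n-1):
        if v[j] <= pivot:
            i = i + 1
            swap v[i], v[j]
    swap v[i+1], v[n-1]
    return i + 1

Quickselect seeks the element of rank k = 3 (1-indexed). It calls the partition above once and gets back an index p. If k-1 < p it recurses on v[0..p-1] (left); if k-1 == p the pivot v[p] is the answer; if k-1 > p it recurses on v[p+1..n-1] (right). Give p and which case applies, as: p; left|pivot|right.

pivot = v[7] = 14; i = -1
j=0: v[0]=10 ≤ 14 → i=0, swap v[0],v[0] (no change) → [10, 13, 9, 16, 11, 7, 15, 14]
j=1: v[1]=13 ≤ 14 → i=1, swap v[1],v[1] (no change) → [10, 13, 9, 16, 11, 7, 15, 14]
j=2: v[2]=9 ≤ 14 → i=2, swap v[2],v[2] (no change) → [10, 13, 9, 16, 11, 7, 15, 14]
j=3: v[3]=16 > 14 → no swap
j=4: v[4]=11 ≤ 14 → i=3, swap v[3],v[4] → [10, 13, 9, 11, 16, 7, 15, 14]
j=5: v[5]=7 ≤ 14 → i=4, swap v[4],v[5] → [10, 13, 9, 11, 7, 16, 15, 14]
j=6: v[6]=15 > 14 → no swap
final swap v[5],v[7] → [10, 13, 9, 11, 7, 14, 15, 16]; return 5
p = 5; k-1 = 2 < 5 ⇒ left

5; left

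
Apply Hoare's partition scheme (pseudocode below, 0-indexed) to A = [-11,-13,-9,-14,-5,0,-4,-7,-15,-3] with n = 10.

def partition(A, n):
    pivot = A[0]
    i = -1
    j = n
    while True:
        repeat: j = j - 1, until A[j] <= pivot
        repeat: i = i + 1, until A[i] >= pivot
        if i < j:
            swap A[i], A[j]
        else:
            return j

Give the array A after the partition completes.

[-15,-13,-14,-9,-5,0,-4,-7,-11,-3]

pivot=-11
j stops at 8 (-15), i stops at 0 (-11); swap ⇒ [-15,-13,-9,-14,-5,0,-4,-7,-11,-3]
j stops at 3 (-14), i stops at 2 (-9); swap ⇒ [-15,-13,-14,-9,-5,0,-4,-7,-11,-3]
j stops at 2, i stops at 3; i≥j ⇒ return 2. A=[-15,-13,-14,-9,-5,0,-4,-7,-11,-3]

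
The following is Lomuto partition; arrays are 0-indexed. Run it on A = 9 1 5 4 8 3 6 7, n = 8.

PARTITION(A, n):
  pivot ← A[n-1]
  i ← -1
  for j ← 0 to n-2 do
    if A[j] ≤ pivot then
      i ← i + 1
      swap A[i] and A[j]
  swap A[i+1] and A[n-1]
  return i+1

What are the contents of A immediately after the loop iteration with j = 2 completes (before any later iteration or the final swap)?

pivot=7, i=-1
j=0: 9>7, skip
j=1: 1≤7, i=0, swap(0,1) ⇒ 1 9 5 4 8 3 6 7
j=2: 5≤7, i=1, swap(1,2) ⇒ 1 5 9 4 8 3 6 7
(after j=2) A = 1 5 9 4 8 3 6 7

1 5 9 4 8 3 6 7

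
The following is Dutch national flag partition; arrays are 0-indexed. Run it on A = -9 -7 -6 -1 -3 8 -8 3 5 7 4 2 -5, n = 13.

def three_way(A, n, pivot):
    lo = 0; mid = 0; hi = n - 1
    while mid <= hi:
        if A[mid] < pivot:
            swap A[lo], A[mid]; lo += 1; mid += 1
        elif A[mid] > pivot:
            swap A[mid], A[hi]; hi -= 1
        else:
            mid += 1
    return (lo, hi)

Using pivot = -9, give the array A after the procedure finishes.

lo=0 mid=0 hi=12
-9=-9: mid=1
-7>-9: swap(1,12), hi=11 ⇒ -9 -5 -6 -1 -3 8 -8 3 5 7 4 2 -7
-5>-9: swap(1,11), hi=10 ⇒ -9 2 -6 -1 -3 8 -8 3 5 7 4 -5 -7
2>-9: swap(1,10), hi=9 ⇒ -9 4 -6 -1 -3 8 -8 3 5 7 2 -5 -7
4>-9: swap(1,9), hi=8 ⇒ -9 7 -6 -1 -3 8 -8 3 5 4 2 -5 -7
7>-9: swap(1,8), hi=7 ⇒ -9 5 -6 -1 -3 8 -8 3 7 4 2 -5 -7
5>-9: swap(1,7), hi=6 ⇒ -9 3 -6 -1 -3 8 -8 5 7 4 2 -5 -7
3>-9: swap(1,6), hi=5 ⇒ -9 -8 -6 -1 -3 8 3 5 7 4 2 -5 -7
-8>-9: swap(1,5), hi=4 ⇒ -9 8 -6 -1 -3 -8 3 5 7 4 2 -5 -7
8>-9: swap(1,4), hi=3 ⇒ -9 -3 -6 -1 8 -8 3 5 7 4 2 -5 -7
-3>-9: swap(1,3), hi=2 ⇒ -9 -1 -6 -3 8 -8 3 5 7 4 2 -5 -7
-1>-9: swap(1,2), hi=1 ⇒ -9 -6 -1 -3 8 -8 3 5 7 4 2 -5 -7
-6>-9: swap(1,1), hi=0 ⇒ -9 -6 -1 -3 8 -8 3 5 7 4 2 -5 -7
done. lo=0 hi=0; A=-9 -6 -1 -3 8 -8 3 5 7 4 2 -5 -7

-9 -6 -1 -3 8 -8 3 5 7 4 2 -5 -7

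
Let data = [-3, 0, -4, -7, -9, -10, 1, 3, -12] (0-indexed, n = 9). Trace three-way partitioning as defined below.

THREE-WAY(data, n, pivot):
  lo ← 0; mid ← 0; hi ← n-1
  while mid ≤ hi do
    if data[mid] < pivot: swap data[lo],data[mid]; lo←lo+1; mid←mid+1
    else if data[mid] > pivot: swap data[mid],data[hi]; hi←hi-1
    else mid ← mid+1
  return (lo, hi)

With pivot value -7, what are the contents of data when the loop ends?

[-12, -10, -9, -7, -4, 1, 3, 0, -3]

lo=0 mid=0 hi=8
-3>-7: swap(0,8), hi=7 ⇒ [-12, 0, -4, -7, -9, -10, 1, 3, -3]
-12<-7: swap(0,0), lo=1 mid=1 ⇒ [-12, 0, -4, -7, -9, -10, 1, 3, -3]
0>-7: swap(1,7), hi=6 ⇒ [-12, 3, -4, -7, -9, -10, 1, 0, -3]
3>-7: swap(1,6), hi=5 ⇒ [-12, 1, -4, -7, -9, -10, 3, 0, -3]
1>-7: swap(1,5), hi=4 ⇒ [-12, -10, -4, -7, -9, 1, 3, 0, -3]
-10<-7: swap(1,1), lo=2 mid=2 ⇒ [-12, -10, -4, -7, -9, 1, 3, 0, -3]
-4>-7: swap(2,4), hi=3 ⇒ [-12, -10, -9, -7, -4, 1, 3, 0, -3]
-9<-7: swap(2,2), lo=3 mid=3 ⇒ [-12, -10, -9, -7, -4, 1, 3, 0, -3]
-7=-7: mid=4
done. lo=3 hi=3; data=[-12, -10, -9, -7, -4, 1, 3, 0, -3]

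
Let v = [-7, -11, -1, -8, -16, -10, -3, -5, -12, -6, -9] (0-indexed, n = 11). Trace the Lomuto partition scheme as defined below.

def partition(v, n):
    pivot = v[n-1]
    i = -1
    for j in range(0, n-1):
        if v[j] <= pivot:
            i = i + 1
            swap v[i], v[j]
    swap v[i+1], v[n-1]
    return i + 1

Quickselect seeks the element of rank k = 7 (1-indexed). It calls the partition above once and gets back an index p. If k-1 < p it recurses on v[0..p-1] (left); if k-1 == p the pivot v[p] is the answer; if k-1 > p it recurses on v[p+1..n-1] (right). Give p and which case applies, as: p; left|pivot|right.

4; right

pivot = v[10] = -9; i = -1
j=0: v[0]=-7 > -9 → no swap
j=1: v[1]=-11 ≤ -9 → i=0, swap v[0],v[1] → [-11, -7, -1, -8, -16, -10, -3, -5, -12, -6, -9]
j=2: v[2]=-1 > -9 → no swap
j=3: v[3]=-8 > -9 → no swap
j=4: v[4]=-16 ≤ -9 → i=1, swap v[1],v[4] → [-11, -16, -1, -8, -7, -10, -3, -5, -12, -6, -9]
j=5: v[5]=-10 ≤ -9 → i=2, swap v[2],v[5] → [-11, -16, -10, -8, -7, -1, -3, -5, -12, -6, -9]
j=6: v[6]=-3 > -9 → no swap
j=7: v[7]=-5 > -9 → no swap
j=8: v[8]=-12 ≤ -9 → i=3, swap v[3],v[8] → [-11, -16, -10, -12, -7, -1, -3, -5, -8, -6, -9]
j=9: v[9]=-6 > -9 → no swap
final swap v[4],v[10] → [-11, -16, -10, -12, -9, -1, -3, -5, -8, -6, -7]; return 4
p = 4; k-1 = 6 > 4 ⇒ right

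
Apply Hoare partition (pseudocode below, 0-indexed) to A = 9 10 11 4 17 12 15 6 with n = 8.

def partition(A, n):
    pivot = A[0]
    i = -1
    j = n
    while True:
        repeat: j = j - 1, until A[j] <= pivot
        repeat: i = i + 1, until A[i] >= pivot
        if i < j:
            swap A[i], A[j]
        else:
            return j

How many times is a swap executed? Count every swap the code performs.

2

pivot = A[0] = 9; i = -1, j = 8
j→7 (A[7]=6≤9), i→0 (A[0]=9≥9); i<j, swap → 6 10 11 4 17 12 15 9
j→3 (A[3]=4≤9), i→1 (A[1]=10≥9); i<j, swap → 6 4 11 10 17 12 15 9
j→1, i→2; i≥j, return j=1. A = 6 4 11 10 17 12 15 9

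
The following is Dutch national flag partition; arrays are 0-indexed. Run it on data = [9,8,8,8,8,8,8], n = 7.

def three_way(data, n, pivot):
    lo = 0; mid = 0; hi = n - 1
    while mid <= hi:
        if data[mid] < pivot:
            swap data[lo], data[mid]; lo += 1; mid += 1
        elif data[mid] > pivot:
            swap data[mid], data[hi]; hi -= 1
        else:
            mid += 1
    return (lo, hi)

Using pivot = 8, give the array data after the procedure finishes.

pivot = 8; lo=0, mid=0, hi=6
data[mid]=9>8: swap data[0],data[6]; hi=5 → [8,8,8,8,8,8,9]
data[mid]=8=8: mid=1
data[mid]=8=8: mid=2
data[mid]=8=8: mid=3
data[mid]=8=8: mid=4
data[mid]=8=8: mid=5
data[mid]=8=8: mid=6
end: lo=0, hi=5; data = [8,8,8,8,8,8,9]

[8,8,8,8,8,8,9]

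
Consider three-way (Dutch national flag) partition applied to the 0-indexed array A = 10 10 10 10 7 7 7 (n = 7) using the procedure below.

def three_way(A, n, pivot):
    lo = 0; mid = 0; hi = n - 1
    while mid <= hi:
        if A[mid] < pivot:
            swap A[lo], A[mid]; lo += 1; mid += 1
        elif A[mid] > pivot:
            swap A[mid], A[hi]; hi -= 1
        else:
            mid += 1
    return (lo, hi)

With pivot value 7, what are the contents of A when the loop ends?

7 7 7 10 10 10 10

lo=0 mid=0 hi=6
10>7: swap(0,6), hi=5 ⇒ 7 10 10 10 7 7 10
7=7: mid=1
10>7: swap(1,5), hi=4 ⇒ 7 7 10 10 7 10 10
7=7: mid=2
10>7: swap(2,4), hi=3 ⇒ 7 7 7 10 10 10 10
7=7: mid=3
10>7: swap(3,3), hi=2 ⇒ 7 7 7 10 10 10 10
done. lo=0 hi=2; A=7 7 7 10 10 10 10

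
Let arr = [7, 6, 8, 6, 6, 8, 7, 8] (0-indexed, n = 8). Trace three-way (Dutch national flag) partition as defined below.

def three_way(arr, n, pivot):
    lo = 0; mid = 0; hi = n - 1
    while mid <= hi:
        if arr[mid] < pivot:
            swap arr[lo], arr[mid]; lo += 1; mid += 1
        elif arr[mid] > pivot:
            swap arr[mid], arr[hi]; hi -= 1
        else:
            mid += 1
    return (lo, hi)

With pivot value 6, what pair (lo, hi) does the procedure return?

lo=0 mid=0 hi=7
7>6: swap(0,7), hi=6 ⇒ [8, 6, 8, 6, 6, 8, 7, 7]
8>6: swap(0,6), hi=5 ⇒ [7, 6, 8, 6, 6, 8, 8, 7]
7>6: swap(0,5), hi=4 ⇒ [8, 6, 8, 6, 6, 7, 8, 7]
8>6: swap(0,4), hi=3 ⇒ [6, 6, 8, 6, 8, 7, 8, 7]
6=6: mid=1
6=6: mid=2
8>6: swap(2,3), hi=2 ⇒ [6, 6, 6, 8, 8, 7, 8, 7]
6=6: mid=3
done. lo=0 hi=2; arr=[6, 6, 6, 8, 8, 7, 8, 7]

(0, 2)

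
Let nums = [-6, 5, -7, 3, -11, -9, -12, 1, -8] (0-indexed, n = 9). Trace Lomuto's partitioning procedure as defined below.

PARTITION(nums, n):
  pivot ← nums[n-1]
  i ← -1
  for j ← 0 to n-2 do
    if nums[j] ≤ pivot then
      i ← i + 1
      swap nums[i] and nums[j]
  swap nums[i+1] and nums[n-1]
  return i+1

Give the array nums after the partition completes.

pivot = nums[8] = -8; i = -1
j=0: nums[0]=-6 > -8 → no swap
j=1: nums[1]=5 > -8 → no swap
j=2: nums[2]=-7 > -8 → no swap
j=3: nums[3]=3 > -8 → no swap
j=4: nums[4]=-11 ≤ -8 → i=0, swap nums[0],nums[4] → [-11, 5, -7, 3, -6, -9, -12, 1, -8]
j=5: nums[5]=-9 ≤ -8 → i=1, swap nums[1],nums[5] → [-11, -9, -7, 3, -6, 5, -12, 1, -8]
j=6: nums[6]=-12 ≤ -8 → i=2, swap nums[2],nums[6] → [-11, -9, -12, 3, -6, 5, -7, 1, -8]
j=7: nums[7]=1 > -8 → no swap
final swap nums[3],nums[8] → [-11, -9, -12, -8, -6, 5, -7, 1, 3]; return 3

[-11, -9, -12, -8, -6, 5, -7, 1, 3]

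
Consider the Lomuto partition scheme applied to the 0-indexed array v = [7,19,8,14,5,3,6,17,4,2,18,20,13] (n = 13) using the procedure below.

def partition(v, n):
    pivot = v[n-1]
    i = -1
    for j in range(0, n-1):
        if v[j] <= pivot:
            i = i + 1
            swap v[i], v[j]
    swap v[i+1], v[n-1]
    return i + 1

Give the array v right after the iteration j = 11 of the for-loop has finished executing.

pivot=13, i=-1
j=0: 7≤13, i=0, swap(0,0) ⇒ [7,19,8,14,5,3,6,17,4,2,18,20,13]
j=1: 19>13, skip
j=2: 8≤13, i=1, swap(1,2) ⇒ [7,8,19,14,5,3,6,17,4,2,18,20,13]
j=3: 14>13, skip
j=4: 5≤13, i=2, swap(2,4) ⇒ [7,8,5,14,19,3,6,17,4,2,18,20,13]
j=5: 3≤13, i=3, swap(3,5) ⇒ [7,8,5,3,19,14,6,17,4,2,18,20,13]
j=6: 6≤13, i=4, swap(4,6) ⇒ [7,8,5,3,6,14,19,17,4,2,18,20,13]
j=7: 17>13, skip
j=8: 4≤13, i=5, swap(5,8) ⇒ [7,8,5,3,6,4,19,17,14,2,18,20,13]
j=9: 2≤13, i=6, swap(6,9) ⇒ [7,8,5,3,6,4,2,17,14,19,18,20,13]
j=10: 18>13, skip
j=11: 20>13, skip
(after j=11) v = [7,8,5,3,6,4,2,17,14,19,18,20,13]

[7,8,5,3,6,4,2,17,14,19,18,20,13]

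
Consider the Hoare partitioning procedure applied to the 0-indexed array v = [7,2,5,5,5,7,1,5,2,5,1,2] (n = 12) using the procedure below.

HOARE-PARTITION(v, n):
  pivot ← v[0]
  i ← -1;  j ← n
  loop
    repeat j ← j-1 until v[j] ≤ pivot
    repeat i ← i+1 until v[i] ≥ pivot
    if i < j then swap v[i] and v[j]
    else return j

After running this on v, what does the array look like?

[2,2,5,5,5,1,1,5,2,5,7,7]

pivot=7
j stops at 11 (2), i stops at 0 (7); swap ⇒ [2,2,5,5,5,7,1,5,2,5,1,7]
j stops at 10 (1), i stops at 5 (7); swap ⇒ [2,2,5,5,5,1,1,5,2,5,7,7]
j stops at 9, i stops at 10; i≥j ⇒ return 9. v=[2,2,5,5,5,1,1,5,2,5,7,7]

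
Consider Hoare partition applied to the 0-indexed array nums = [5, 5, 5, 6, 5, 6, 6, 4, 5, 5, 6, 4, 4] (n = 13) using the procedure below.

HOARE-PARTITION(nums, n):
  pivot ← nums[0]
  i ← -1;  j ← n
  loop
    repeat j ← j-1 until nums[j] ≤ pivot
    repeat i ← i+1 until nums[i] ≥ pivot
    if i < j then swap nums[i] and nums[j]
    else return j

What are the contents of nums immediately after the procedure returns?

pivot = nums[0] = 5; i = -1, j = 13
j→12 (nums[12]=4≤5), i→0 (nums[0]=5≥5); i<j, swap → [4, 5, 5, 6, 5, 6, 6, 4, 5, 5, 6, 4, 5]
j→11 (nums[11]=4≤5), i→1 (nums[1]=5≥5); i<j, swap → [4, 4, 5, 6, 5, 6, 6, 4, 5, 5, 6, 5, 5]
j→9 (nums[9]=5≤5), i→2 (nums[2]=5≥5); i<j, swap → [4, 4, 5, 6, 5, 6, 6, 4, 5, 5, 6, 5, 5]
j→8 (nums[8]=5≤5), i→3 (nums[3]=6≥5); i<j, swap → [4, 4, 5, 5, 5, 6, 6, 4, 6, 5, 6, 5, 5]
j→7 (nums[7]=4≤5), i→4 (nums[4]=5≥5); i<j, swap → [4, 4, 5, 5, 4, 6, 6, 5, 6, 5, 6, 5, 5]
j→4, i→5; i≥j, return j=4. nums = [4, 4, 5, 5, 4, 6, 6, 5, 6, 5, 6, 5, 5]

[4, 4, 5, 5, 4, 6, 6, 5, 6, 5, 6, 5, 5]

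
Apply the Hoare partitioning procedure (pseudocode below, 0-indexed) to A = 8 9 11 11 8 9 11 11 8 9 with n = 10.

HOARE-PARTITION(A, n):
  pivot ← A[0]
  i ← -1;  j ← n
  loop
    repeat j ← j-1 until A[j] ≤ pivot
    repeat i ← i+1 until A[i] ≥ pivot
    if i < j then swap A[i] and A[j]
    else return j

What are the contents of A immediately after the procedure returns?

pivot=8
j stops at 8 (8), i stops at 0 (8); swap ⇒ 8 9 11 11 8 9 11 11 8 9
j stops at 4 (8), i stops at 1 (9); swap ⇒ 8 8 11 11 9 9 11 11 8 9
j stops at 1, i stops at 2; i≥j ⇒ return 1. A=8 8 11 11 9 9 11 11 8 9

8 8 11 11 9 9 11 11 8 9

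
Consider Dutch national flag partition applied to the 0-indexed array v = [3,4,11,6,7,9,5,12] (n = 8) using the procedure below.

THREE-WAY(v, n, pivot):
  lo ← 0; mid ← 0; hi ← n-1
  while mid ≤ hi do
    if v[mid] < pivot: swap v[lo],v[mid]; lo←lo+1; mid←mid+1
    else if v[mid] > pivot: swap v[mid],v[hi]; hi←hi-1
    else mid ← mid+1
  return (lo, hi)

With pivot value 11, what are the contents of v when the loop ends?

lo=0 mid=0 hi=7
3<11: swap(0,0), lo=1 mid=1 ⇒ [3,4,11,6,7,9,5,12]
4<11: swap(1,1), lo=2 mid=2 ⇒ [3,4,11,6,7,9,5,12]
11=11: mid=3
6<11: swap(2,3), lo=3 mid=4 ⇒ [3,4,6,11,7,9,5,12]
7<11: swap(3,4), lo=4 mid=5 ⇒ [3,4,6,7,11,9,5,12]
9<11: swap(4,5), lo=5 mid=6 ⇒ [3,4,6,7,9,11,5,12]
5<11: swap(5,6), lo=6 mid=7 ⇒ [3,4,6,7,9,5,11,12]
12>11: swap(7,7), hi=6 ⇒ [3,4,6,7,9,5,11,12]
done. lo=6 hi=6; v=[3,4,6,7,9,5,11,12]

[3,4,6,7,9,5,11,12]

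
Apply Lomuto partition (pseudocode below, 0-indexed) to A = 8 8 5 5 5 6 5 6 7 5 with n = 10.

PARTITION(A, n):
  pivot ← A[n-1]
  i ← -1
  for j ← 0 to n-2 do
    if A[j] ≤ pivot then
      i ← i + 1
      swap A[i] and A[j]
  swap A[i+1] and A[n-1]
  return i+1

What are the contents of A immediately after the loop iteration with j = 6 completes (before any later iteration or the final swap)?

pivot = A[9] = 5; i = -1
j=0: A[0]=8 > 5 → no swap
j=1: A[1]=8 > 5 → no swap
j=2: A[2]=5 ≤ 5 → i=0, swap A[0],A[2] → 5 8 8 5 5 6 5 6 7 5
j=3: A[3]=5 ≤ 5 → i=1, swap A[1],A[3] → 5 5 8 8 5 6 5 6 7 5
j=4: A[4]=5 ≤ 5 → i=2, swap A[2],A[4] → 5 5 5 8 8 6 5 6 7 5
j=5: A[5]=6 > 5 → no swap
j=6: A[6]=5 ≤ 5 → i=3, swap A[3],A[6] → 5 5 5 5 8 6 8 6 7 5
(after j=6) A = 5 5 5 5 8 6 8 6 7 5

5 5 5 5 8 6 8 6 7 5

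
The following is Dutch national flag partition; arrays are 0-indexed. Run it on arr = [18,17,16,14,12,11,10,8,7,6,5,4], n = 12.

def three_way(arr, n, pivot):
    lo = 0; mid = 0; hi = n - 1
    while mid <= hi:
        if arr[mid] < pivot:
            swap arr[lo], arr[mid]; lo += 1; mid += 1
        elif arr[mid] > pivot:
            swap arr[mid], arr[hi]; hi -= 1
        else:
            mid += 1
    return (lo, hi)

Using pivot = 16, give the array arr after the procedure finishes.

pivot = 16; lo=0, mid=0, hi=11
arr[mid]=18>16: swap arr[0],arr[11]; hi=10 → [4,17,16,14,12,11,10,8,7,6,5,18]
arr[mid]=4<16: swap arr[0],arr[0]; lo=1,mid=1 → [4,17,16,14,12,11,10,8,7,6,5,18]
arr[mid]=17>16: swap arr[1],arr[10]; hi=9 → [4,5,16,14,12,11,10,8,7,6,17,18]
arr[mid]=5<16: swap arr[1],arr[1]; lo=2,mid=2 → [4,5,16,14,12,11,10,8,7,6,17,18]
arr[mid]=16=16: mid=3
arr[mid]=14<16: swap arr[2],arr[3]; lo=3,mid=4 → [4,5,14,16,12,11,10,8,7,6,17,18]
arr[mid]=12<16: swap arr[3],arr[4]; lo=4,mid=5 → [4,5,14,12,16,11,10,8,7,6,17,18]
arr[mid]=11<16: swap arr[4],arr[5]; lo=5,mid=6 → [4,5,14,12,11,16,10,8,7,6,17,18]
arr[mid]=10<16: swap arr[5],arr[6]; lo=6,mid=7 → [4,5,14,12,11,10,16,8,7,6,17,18]
arr[mid]=8<16: swap arr[6],arr[7]; lo=7,mid=8 → [4,5,14,12,11,10,8,16,7,6,17,18]
arr[mid]=7<16: swap arr[7],arr[8]; lo=8,mid=9 → [4,5,14,12,11,10,8,7,16,6,17,18]
arr[mid]=6<16: swap arr[8],arr[9]; lo=9,mid=10 → [4,5,14,12,11,10,8,7,6,16,17,18]
end: lo=9, hi=9; arr = [4,5,14,12,11,10,8,7,6,16,17,18]

[4,5,14,12,11,10,8,7,6,16,17,18]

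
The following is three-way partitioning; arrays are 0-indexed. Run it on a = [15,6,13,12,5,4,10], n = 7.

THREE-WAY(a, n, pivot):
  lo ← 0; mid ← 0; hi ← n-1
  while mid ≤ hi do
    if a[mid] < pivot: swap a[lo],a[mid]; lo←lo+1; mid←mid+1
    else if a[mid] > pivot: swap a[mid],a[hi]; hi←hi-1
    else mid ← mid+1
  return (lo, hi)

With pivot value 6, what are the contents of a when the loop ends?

[4,5,6,12,13,10,15]

lo=0 mid=0 hi=6
15>6: swap(0,6), hi=5 ⇒ [10,6,13,12,5,4,15]
10>6: swap(0,5), hi=4 ⇒ [4,6,13,12,5,10,15]
4<6: swap(0,0), lo=1 mid=1 ⇒ [4,6,13,12,5,10,15]
6=6: mid=2
13>6: swap(2,4), hi=3 ⇒ [4,6,5,12,13,10,15]
5<6: swap(1,2), lo=2 mid=3 ⇒ [4,5,6,12,13,10,15]
12>6: swap(3,3), hi=2 ⇒ [4,5,6,12,13,10,15]
done. lo=2 hi=2; a=[4,5,6,12,13,10,15]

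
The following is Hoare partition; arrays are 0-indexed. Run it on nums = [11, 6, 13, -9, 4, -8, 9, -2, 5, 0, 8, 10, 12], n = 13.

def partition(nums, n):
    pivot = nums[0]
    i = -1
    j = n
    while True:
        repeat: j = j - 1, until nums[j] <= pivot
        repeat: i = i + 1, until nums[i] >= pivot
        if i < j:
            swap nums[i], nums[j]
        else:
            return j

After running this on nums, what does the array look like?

pivot=11
j stops at 11 (10), i stops at 0 (11); swap ⇒ [10, 6, 13, -9, 4, -8, 9, -2, 5, 0, 8, 11, 12]
j stops at 10 (8), i stops at 2 (13); swap ⇒ [10, 6, 8, -9, 4, -8, 9, -2, 5, 0, 13, 11, 12]
j stops at 9, i stops at 10; i≥j ⇒ return 9. nums=[10, 6, 8, -9, 4, -8, 9, -2, 5, 0, 13, 11, 12]

[10, 6, 8, -9, 4, -8, 9, -2, 5, 0, 13, 11, 12]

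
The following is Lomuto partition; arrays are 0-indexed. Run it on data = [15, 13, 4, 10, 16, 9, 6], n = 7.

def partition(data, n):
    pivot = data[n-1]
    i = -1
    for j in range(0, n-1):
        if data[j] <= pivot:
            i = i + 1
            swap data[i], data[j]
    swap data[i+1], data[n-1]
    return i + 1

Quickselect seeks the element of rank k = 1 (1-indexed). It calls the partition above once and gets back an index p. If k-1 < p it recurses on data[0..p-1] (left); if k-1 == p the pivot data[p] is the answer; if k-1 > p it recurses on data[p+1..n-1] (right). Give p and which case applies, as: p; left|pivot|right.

pivot = data[6] = 6; i = -1
j=0: data[0]=15 > 6 → no swap
j=1: data[1]=13 > 6 → no swap
j=2: data[2]=4 ≤ 6 → i=0, swap data[0],data[2] → [4, 13, 15, 10, 16, 9, 6]
j=3: data[3]=10 > 6 → no swap
j=4: data[4]=16 > 6 → no swap
j=5: data[5]=9 > 6 → no swap
final swap data[1],data[6] → [4, 6, 15, 10, 16, 9, 13]; return 1
p = 1; k-1 = 0 < 1 ⇒ left

1; left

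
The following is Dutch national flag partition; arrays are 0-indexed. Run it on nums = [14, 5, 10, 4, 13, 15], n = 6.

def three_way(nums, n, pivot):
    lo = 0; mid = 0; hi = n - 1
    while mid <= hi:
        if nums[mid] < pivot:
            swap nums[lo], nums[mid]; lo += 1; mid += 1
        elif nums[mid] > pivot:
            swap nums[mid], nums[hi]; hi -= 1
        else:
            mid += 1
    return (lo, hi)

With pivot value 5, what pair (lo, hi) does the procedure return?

(1, 1)

pivot = 5; lo=0, mid=0, hi=5
nums[mid]=14>5: swap nums[0],nums[5]; hi=4 → [15, 5, 10, 4, 13, 14]
nums[mid]=15>5: swap nums[0],nums[4]; hi=3 → [13, 5, 10, 4, 15, 14]
nums[mid]=13>5: swap nums[0],nums[3]; hi=2 → [4, 5, 10, 13, 15, 14]
nums[mid]=4<5: swap nums[0],nums[0]; lo=1,mid=1 → [4, 5, 10, 13, 15, 14]
nums[mid]=5=5: mid=2
nums[mid]=10>5: swap nums[2],nums[2]; hi=1 → [4, 5, 10, 13, 15, 14]
end: lo=1, hi=1; nums = [4, 5, 10, 13, 15, 14]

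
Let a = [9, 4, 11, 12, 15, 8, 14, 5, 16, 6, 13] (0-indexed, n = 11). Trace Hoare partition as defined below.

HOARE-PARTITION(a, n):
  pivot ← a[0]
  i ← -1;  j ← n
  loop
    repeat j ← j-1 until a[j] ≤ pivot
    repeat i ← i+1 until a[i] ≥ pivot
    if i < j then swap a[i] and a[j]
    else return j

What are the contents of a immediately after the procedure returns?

[6, 4, 5, 8, 15, 12, 14, 11, 16, 9, 13]

pivot=9
j stops at 9 (6), i stops at 0 (9); swap ⇒ [6, 4, 11, 12, 15, 8, 14, 5, 16, 9, 13]
j stops at 7 (5), i stops at 2 (11); swap ⇒ [6, 4, 5, 12, 15, 8, 14, 11, 16, 9, 13]
j stops at 5 (8), i stops at 3 (12); swap ⇒ [6, 4, 5, 8, 15, 12, 14, 11, 16, 9, 13]
j stops at 3, i stops at 4; i≥j ⇒ return 3. a=[6, 4, 5, 8, 15, 12, 14, 11, 16, 9, 13]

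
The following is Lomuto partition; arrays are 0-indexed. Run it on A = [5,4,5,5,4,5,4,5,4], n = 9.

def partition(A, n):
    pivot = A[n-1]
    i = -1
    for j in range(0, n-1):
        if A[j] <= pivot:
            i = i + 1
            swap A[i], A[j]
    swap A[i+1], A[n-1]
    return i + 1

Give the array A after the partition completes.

pivot=4, i=-1
j=0: 5>4, skip
j=1: 4≤4, i=0, swap(0,1) ⇒ [4,5,5,5,4,5,4,5,4]
j=2: 5>4, skip
j=3: 5>4, skip
j=4: 4≤4, i=1, swap(1,4) ⇒ [4,4,5,5,5,5,4,5,4]
j=5: 5>4, skip
j=6: 4≤4, i=2, swap(2,6) ⇒ [4,4,4,5,5,5,5,5,4]
j=7: 5>4, skip
swap(3,8) ⇒ [4,4,4,4,5,5,5,5,5]; return 3

[4,4,4,4,5,5,5,5,5]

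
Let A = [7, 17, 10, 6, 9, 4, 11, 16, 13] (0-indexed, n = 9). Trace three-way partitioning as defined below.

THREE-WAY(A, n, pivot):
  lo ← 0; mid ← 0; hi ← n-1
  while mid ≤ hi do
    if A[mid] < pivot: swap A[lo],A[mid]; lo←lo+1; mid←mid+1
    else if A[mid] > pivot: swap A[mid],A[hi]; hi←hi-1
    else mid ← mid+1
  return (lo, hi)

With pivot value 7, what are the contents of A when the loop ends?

pivot = 7; lo=0, mid=0, hi=8
A[mid]=7=7: mid=1
A[mid]=17>7: swap A[1],A[8]; hi=7 → [7, 13, 10, 6, 9, 4, 11, 16, 17]
A[mid]=13>7: swap A[1],A[7]; hi=6 → [7, 16, 10, 6, 9, 4, 11, 13, 17]
A[mid]=16>7: swap A[1],A[6]; hi=5 → [7, 11, 10, 6, 9, 4, 16, 13, 17]
A[mid]=11>7: swap A[1],A[5]; hi=4 → [7, 4, 10, 6, 9, 11, 16, 13, 17]
A[mid]=4<7: swap A[0],A[1]; lo=1,mid=2 → [4, 7, 10, 6, 9, 11, 16, 13, 17]
A[mid]=10>7: swap A[2],A[4]; hi=3 → [4, 7, 9, 6, 10, 11, 16, 13, 17]
A[mid]=9>7: swap A[2],A[3]; hi=2 → [4, 7, 6, 9, 10, 11, 16, 13, 17]
A[mid]=6<7: swap A[1],A[2]; lo=2,mid=3 → [4, 6, 7, 9, 10, 11, 16, 13, 17]
end: lo=2, hi=2; A = [4, 6, 7, 9, 10, 11, 16, 13, 17]

[4, 6, 7, 9, 10, 11, 16, 13, 17]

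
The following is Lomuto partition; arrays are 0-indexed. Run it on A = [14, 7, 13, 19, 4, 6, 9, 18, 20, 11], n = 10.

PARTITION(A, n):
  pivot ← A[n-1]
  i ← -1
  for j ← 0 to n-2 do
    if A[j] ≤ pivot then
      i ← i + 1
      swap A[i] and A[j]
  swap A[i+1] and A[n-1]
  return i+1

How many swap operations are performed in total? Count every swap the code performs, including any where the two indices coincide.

5

pivot=11, i=-1
j=0: 14>11, skip
j=1: 7≤11, i=0, swap(0,1) ⇒ [7, 14, 13, 19, 4, 6, 9, 18, 20, 11]
j=2: 13>11, skip
j=3: 19>11, skip
j=4: 4≤11, i=1, swap(1,4) ⇒ [7, 4, 13, 19, 14, 6, 9, 18, 20, 11]
j=5: 6≤11, i=2, swap(2,5) ⇒ [7, 4, 6, 19, 14, 13, 9, 18, 20, 11]
j=6: 9≤11, i=3, swap(3,6) ⇒ [7, 4, 6, 9, 14, 13, 19, 18, 20, 11]
j=7: 18>11, skip
j=8: 20>11, skip
swap(4,9) ⇒ [7, 4, 6, 9, 11, 13, 19, 18, 20, 14]; return 4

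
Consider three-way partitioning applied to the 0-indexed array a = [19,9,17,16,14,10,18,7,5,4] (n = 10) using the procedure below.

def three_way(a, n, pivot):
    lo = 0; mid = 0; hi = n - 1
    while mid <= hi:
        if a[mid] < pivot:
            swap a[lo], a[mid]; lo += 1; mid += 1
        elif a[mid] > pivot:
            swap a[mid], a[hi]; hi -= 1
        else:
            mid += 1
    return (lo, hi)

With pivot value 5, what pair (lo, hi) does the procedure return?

lo=0 mid=0 hi=9
19>5: swap(0,9), hi=8 ⇒ [4,9,17,16,14,10,18,7,5,19]
4<5: swap(0,0), lo=1 mid=1 ⇒ [4,9,17,16,14,10,18,7,5,19]
9>5: swap(1,8), hi=7 ⇒ [4,5,17,16,14,10,18,7,9,19]
5=5: mid=2
17>5: swap(2,7), hi=6 ⇒ [4,5,7,16,14,10,18,17,9,19]
7>5: swap(2,6), hi=5 ⇒ [4,5,18,16,14,10,7,17,9,19]
18>5: swap(2,5), hi=4 ⇒ [4,5,10,16,14,18,7,17,9,19]
10>5: swap(2,4), hi=3 ⇒ [4,5,14,16,10,18,7,17,9,19]
14>5: swap(2,3), hi=2 ⇒ [4,5,16,14,10,18,7,17,9,19]
16>5: swap(2,2), hi=1 ⇒ [4,5,16,14,10,18,7,17,9,19]
done. lo=1 hi=1; a=[4,5,16,14,10,18,7,17,9,19]

(1, 1)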